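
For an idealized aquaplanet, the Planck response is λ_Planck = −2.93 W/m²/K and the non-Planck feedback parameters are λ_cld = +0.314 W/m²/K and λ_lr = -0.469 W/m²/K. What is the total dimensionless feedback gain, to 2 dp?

Convert to gains: g_cld = 0.314/2.93 = 0.1072; g_lr = -0.469/2.93 = -0.1601.
Total gain g = -0.0529.

-0.05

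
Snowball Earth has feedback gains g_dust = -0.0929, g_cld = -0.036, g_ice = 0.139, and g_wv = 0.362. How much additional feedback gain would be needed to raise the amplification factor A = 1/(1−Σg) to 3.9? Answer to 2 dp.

Current total gain = 0.3721.
Target gain for A = 3.9: g* = 1 − 1/3.9 = 0.7436.
Additional gain needed = 0.7436 − 0.3721 = 0.37.

0.37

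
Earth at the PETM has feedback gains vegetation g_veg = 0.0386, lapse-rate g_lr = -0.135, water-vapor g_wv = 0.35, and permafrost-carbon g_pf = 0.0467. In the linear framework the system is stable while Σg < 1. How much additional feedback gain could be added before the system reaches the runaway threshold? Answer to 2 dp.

0.70

Current total gain = 0.0386 − 0.135 + 0.35 + 0.0467 = 0.3003.
Margin to runaway = 1 − 0.3003 = 0.70.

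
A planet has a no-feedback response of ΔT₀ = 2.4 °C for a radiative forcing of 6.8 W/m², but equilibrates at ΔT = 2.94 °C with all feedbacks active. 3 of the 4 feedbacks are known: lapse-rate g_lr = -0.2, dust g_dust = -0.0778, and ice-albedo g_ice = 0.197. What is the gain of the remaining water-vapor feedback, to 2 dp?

Amplification A = ΔT/ΔT₀ = 2.94/2.4 = 1.225.
Total gain g = 1 − 1/A = 1 − 1/1.225 = 0.1837.
Known gains sum to -0.2 − 0.0778 + 0.197 = -0.0808.
g_wv = 0.1837 + 0.0808 = 0.26.

0.26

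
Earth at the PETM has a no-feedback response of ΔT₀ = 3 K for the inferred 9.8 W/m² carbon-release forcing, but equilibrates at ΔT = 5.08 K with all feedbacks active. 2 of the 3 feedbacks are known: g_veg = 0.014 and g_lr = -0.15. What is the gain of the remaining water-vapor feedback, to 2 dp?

Amplification A = ΔT/ΔT₀ = 5.08/3 = 1.693.
Total gain g = 1 − 1/A = 1 − 1/1.693 = 0.4093.
Known gains sum to 0.014 − 0.15 = -0.136.
g_wv = 0.4093 + 0.136 = 0.55.

0.55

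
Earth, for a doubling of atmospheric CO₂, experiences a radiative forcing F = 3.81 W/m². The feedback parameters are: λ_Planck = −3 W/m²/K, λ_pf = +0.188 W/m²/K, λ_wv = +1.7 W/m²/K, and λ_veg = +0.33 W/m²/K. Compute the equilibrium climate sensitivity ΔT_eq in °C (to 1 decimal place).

Net feedback parameter λ = (−3) + (+0.188) + (+1.7) + (+0.33) = -0.782 W/m²/K.
ΔT = −F/λ = −3.81/(-0.782) = 4.9 °C.

4.9 °C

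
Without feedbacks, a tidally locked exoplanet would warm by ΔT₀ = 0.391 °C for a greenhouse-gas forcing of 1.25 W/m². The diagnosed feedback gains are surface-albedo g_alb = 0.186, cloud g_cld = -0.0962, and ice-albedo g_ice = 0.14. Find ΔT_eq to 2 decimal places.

0.51 °C

Total gain g = 0.186 − 0.0962 + 0.14 = 0.2298.
Amplification A = 1/(1 − 0.2298) = 1.298.
ΔT = 0.391 × 1.298 = 0.51 °C.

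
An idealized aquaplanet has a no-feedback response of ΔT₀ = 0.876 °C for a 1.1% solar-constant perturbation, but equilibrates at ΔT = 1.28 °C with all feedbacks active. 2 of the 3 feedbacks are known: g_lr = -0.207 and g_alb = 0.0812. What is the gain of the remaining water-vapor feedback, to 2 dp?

Amplification A = ΔT/ΔT₀ = 1.28/0.876 = 1.461.
Total gain g = 1 − 1/A = 1 − 1/1.461 = 0.3155.
Known gains sum to -0.207 + 0.0812 = -0.1258.
g_wv = 0.3155 + 0.1258 = 0.44.

0.44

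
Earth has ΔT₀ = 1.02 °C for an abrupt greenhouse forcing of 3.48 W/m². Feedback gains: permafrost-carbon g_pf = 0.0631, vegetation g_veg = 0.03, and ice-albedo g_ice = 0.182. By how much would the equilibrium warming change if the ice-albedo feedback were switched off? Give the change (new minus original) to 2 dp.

Original: g = 0.2751, ΔT = 1.02/(1−0.2751) = 1.4071 °C.
Without ice-albedo: g' = 0.0931, ΔT' = 1.02/(1−0.0931) = 1.1247 °C.
Change = 1.1247 − 1.4071 = -0.28 °C.

-0.28 °C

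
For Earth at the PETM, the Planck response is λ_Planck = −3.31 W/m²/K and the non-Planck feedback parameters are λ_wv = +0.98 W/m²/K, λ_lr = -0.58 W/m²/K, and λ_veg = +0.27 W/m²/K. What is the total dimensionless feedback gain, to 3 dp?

0.202

Convert to gains: g_wv = 0.98/3.31 = 0.2961; g_lr = -0.58/3.31 = -0.1752; g_veg = 0.27/3.31 = 0.08157.
Total gain g = 0.20247.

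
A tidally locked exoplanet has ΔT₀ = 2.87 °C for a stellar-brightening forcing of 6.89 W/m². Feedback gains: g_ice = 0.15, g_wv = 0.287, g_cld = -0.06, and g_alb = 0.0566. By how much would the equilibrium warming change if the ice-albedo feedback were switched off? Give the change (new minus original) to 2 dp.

-1.06 °C

Original: g = 0.4336, ΔT = 2.87/(1−0.4336) = 5.0671 °C.
Without ice-albedo: g' = 0.2836, ΔT' = 2.87/(1−0.2836) = 4.0061 °C.
Change = 4.0061 − 5.0671 = -1.06 °C.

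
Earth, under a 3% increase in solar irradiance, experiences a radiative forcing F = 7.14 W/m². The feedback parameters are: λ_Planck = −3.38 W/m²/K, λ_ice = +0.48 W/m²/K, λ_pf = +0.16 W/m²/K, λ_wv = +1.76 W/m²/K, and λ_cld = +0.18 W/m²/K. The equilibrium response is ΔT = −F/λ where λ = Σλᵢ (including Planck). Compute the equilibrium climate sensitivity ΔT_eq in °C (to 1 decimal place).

Net feedback parameter λ = (−3.38) + (+0.48) + (+0.16) + (+1.76) + (+0.18) = -0.8 W/m²/K.
ΔT = −F/λ = −7.14/(-0.8) = 8.9 °C.

8.9 °C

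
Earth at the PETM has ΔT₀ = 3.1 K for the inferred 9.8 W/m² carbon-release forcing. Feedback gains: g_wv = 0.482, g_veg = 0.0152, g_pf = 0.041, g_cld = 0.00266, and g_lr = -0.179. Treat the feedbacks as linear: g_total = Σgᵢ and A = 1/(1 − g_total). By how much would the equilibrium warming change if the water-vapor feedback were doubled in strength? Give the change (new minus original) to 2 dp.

Original: g = 0.36186, ΔT = 3.1/(1−0.36186) = 4.8579 K.
With doubled water-vapor: g' = 0.84386, ΔT' = 3.1/(1−0.84386) = 19.8540 K.
Change = 19.8540 − 4.8579 = 15.00 K.

15.00 K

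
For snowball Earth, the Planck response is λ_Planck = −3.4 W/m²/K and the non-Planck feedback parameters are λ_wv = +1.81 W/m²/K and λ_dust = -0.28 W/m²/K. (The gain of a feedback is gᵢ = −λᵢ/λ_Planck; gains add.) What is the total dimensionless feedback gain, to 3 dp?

Convert to gains: g_wv = 1.81/3.4 = 0.5324; g_dust = -0.28/3.4 = -0.08235.
Total gain g = 0.45005.

0.450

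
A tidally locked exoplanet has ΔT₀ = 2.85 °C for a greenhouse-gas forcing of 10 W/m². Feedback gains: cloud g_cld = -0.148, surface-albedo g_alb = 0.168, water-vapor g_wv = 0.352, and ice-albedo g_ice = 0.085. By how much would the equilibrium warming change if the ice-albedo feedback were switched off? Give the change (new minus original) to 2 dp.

Original: g = 0.457, ΔT = 2.85/(1−0.457) = 5.2486 °C.
Without ice-albedo: g' = 0.372, ΔT' = 2.85/(1−0.372) = 4.5382 °C.
Change = 4.5382 − 5.2486 = -0.71 °C.

-0.71 °C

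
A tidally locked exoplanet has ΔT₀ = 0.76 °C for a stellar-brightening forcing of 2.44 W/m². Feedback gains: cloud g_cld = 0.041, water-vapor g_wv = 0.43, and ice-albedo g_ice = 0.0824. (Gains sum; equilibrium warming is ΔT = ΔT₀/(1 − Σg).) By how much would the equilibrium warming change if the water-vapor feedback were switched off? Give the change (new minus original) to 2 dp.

Original: g = 0.5534, ΔT = 0.76/(1−0.5534) = 1.7017 °C.
Without water-vapor: g' = 0.1234, ΔT' = 0.76/(1−0.1234) = 0.8670 °C.
Change = 0.8670 − 1.7017 = -0.83 °C.

-0.83 °C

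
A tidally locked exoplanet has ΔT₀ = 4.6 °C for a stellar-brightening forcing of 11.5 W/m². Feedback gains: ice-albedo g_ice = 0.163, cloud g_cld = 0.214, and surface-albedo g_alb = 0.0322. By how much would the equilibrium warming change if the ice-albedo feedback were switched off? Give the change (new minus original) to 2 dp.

-1.68 °C

Original: g = 0.4092, ΔT = 4.6/(1−0.4092) = 7.7861 °C.
Without ice-albedo: g' = 0.2462, ΔT' = 4.6/(1−0.2462) = 6.1024 °C.
Change = 6.1024 − 7.7861 = -1.68 °C.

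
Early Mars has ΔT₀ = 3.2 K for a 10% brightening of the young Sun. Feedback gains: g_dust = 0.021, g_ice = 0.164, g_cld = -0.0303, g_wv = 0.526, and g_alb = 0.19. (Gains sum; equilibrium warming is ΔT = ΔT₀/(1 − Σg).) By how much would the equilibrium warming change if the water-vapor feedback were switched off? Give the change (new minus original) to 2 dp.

-19.87 K

Original: g = 0.8707, ΔT = 3.2/(1−0.8707) = 24.7486 K.
Without water-vapor: g' = 0.3447, ΔT' = 3.2/(1−0.3447) = 4.8833 K.
Change = 4.8833 − 24.7486 = -19.87 K.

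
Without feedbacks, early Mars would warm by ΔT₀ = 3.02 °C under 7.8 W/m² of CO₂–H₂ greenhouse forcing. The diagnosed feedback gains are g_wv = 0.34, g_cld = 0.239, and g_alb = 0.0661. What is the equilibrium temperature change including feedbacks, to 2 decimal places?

Total gain g = 0.34 + 0.239 + 0.0661 = 0.6451.
Amplification A = 1/(1 − 0.6451) = 2.818.
ΔT = 3.02 × 2.818 = 8.51 °C.

8.51 °C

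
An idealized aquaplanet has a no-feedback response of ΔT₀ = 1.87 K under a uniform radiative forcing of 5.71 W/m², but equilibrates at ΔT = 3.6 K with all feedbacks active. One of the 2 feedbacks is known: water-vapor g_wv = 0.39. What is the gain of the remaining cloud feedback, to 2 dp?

Amplification A = ΔT/ΔT₀ = 3.6/1.87 = 1.925.
Total gain g = 1 − 1/A = 1 − 1/1.925 = 0.4805.
The known gain is 0.39.
g_cld = 0.4805 − 0.39 = 0.09.

0.09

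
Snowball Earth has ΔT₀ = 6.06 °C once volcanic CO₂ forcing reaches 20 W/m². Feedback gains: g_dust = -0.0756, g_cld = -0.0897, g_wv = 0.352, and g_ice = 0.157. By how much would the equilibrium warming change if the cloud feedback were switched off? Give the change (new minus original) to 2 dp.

1.46 °C

Original: g = 0.3437, ΔT = 6.06/(1−0.3437) = 9.2336 °C.
Without cloud: g' = 0.4334, ΔT' = 6.06/(1−0.4334) = 10.6954 °C.
Change = 10.6954 − 9.2336 = 1.46 °C.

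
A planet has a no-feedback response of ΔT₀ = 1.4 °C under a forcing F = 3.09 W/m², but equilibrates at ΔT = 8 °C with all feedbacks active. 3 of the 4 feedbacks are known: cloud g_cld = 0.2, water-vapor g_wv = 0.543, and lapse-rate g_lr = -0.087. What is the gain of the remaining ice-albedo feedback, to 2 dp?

Amplification A = ΔT/ΔT₀ = 8/1.4 = 5.714.
Total gain g = 1 − 1/A = 1 − 1/5.714 = 0.825.
Known gains sum to 0.2 + 0.543 − 0.087 = 0.656.
g_ice = 0.825 − 0.656 = 0.17.

0.17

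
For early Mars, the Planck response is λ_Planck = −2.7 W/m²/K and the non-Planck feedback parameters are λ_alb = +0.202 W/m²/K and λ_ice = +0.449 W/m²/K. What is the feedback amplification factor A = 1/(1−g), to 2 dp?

1.32

Convert to gains: g_alb = 0.202/2.7 = 0.07481; g_ice = 0.449/2.7 = 0.1663.
Total gain g = 0.24111.
A = 1/(1 − 0.24111) = 1.32.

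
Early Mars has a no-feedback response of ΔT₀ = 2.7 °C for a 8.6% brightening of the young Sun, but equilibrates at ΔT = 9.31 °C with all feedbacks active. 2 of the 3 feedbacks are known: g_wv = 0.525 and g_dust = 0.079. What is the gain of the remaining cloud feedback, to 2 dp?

Amplification A = ΔT/ΔT₀ = 9.31/2.7 = 3.448.
Total gain g = 1 − 1/A = 1 − 1/3.448 = 0.71.
Known gains sum to 0.525 + 0.079 = 0.604.
g_cld = 0.71 − 0.604 = 0.11.

0.11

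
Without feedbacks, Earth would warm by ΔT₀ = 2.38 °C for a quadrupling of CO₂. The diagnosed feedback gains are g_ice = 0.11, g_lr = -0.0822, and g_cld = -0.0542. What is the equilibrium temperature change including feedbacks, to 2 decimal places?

Total gain g = 0.11 − 0.0822 − 0.0542 = -0.0264.
Amplification A = 1/(1 + 0.0264) = 0.9743.
ΔT = 2.38 × 0.9743 = 2.32 °C.

2.32 °C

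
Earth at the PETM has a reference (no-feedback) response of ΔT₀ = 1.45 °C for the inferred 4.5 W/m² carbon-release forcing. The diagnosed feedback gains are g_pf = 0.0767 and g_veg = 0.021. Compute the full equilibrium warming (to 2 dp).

1.61 °C

Total gain g = 0.0767 + 0.021 = 0.0977.
Amplification A = 1/(1 − 0.0977) = 1.108.
ΔT = 1.45 × 1.108 = 1.61 °C.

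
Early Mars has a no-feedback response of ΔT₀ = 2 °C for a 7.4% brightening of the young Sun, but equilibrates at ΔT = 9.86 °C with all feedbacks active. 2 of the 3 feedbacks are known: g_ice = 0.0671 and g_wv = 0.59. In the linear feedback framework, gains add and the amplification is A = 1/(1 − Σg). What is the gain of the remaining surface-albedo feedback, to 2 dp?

Amplification A = ΔT/ΔT₀ = 9.86/2 = 4.93.
Total gain g = 1 − 1/A = 1 − 1/4.93 = 0.7972.
Known gains sum to 0.0671 + 0.59 = 0.6571.
g_alb = 0.7972 − 0.6571 = 0.14.

0.14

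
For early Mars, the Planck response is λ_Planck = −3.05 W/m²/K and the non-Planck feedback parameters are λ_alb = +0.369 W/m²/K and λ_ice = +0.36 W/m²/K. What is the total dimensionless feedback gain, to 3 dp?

0.239

Convert to gains: g_alb = 0.369/3.05 = 0.121; g_ice = 0.36/3.05 = 0.118.
Total gain g = 0.239.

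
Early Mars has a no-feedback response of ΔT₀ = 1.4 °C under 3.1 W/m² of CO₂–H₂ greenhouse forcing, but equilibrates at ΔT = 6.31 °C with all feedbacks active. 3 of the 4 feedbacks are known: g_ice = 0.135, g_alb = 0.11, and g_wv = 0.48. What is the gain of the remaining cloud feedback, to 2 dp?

0.05

Amplification A = ΔT/ΔT₀ = 6.31/1.4 = 4.507.
Total gain g = 1 − 1/A = 1 − 1/4.507 = 0.7781.
Known gains sum to 0.135 + 0.11 + 0.48 = 0.725.
g_cld = 0.7781 − 0.725 = 0.05.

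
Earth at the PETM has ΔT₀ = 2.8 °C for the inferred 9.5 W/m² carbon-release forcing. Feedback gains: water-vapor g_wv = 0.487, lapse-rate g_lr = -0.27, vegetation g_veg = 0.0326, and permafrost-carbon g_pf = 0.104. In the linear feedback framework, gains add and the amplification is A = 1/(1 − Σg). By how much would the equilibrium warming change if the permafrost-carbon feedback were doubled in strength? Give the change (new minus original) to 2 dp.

0.83 °C

Original: g = 0.3536, ΔT = 2.8/(1−0.3536) = 4.3317 °C.
With doubled permafrost-carbon: g' = 0.4576, ΔT' = 2.8/(1−0.4576) = 5.1622 °C.
Change = 5.1622 − 4.3317 = 0.83 °C.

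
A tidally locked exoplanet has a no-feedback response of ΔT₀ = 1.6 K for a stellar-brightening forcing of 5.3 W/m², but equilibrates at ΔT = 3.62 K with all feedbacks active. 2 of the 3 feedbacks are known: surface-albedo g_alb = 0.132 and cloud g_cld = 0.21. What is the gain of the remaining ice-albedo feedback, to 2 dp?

0.22

Amplification A = ΔT/ΔT₀ = 3.62/1.6 = 2.262.
Total gain g = 1 − 1/A = 1 − 1/2.262 = 0.5579.
Known gains sum to 0.132 + 0.21 = 0.342.
g_ice = 0.5579 − 0.342 = 0.22.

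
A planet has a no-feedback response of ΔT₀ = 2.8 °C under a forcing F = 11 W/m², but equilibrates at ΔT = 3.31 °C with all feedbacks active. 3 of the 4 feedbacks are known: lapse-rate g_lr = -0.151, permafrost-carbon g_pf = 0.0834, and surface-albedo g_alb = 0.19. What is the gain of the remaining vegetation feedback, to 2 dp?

Amplification A = ΔT/ΔT₀ = 3.31/2.8 = 1.182.
Total gain g = 1 − 1/A = 1 − 1/1.182 = 0.154.
Known gains sum to -0.151 + 0.0834 + 0.19 = 0.1224.
g_veg = 0.154 − 0.1224 = 0.03.

0.03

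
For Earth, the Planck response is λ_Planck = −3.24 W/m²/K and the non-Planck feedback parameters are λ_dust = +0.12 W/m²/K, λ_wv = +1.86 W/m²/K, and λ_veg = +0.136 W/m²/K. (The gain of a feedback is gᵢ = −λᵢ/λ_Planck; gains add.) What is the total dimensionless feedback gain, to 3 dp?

0.653

Convert to gains: g_dust = 0.12/3.24 = 0.03704; g_wv = 1.86/3.24 = 0.5741; g_veg = 0.136/3.24 = 0.04198.
Total gain g = 0.65312.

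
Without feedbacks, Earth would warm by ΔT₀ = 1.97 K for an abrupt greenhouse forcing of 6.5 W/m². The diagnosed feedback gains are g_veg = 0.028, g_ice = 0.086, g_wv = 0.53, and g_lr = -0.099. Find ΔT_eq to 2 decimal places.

Total gain g = 0.028 + 0.086 + 0.53 − 0.099 = 0.545.
Amplification A = 1/(1 − 0.545) = 2.198.
ΔT = 1.97 × 2.198 = 4.33 K.

4.33 K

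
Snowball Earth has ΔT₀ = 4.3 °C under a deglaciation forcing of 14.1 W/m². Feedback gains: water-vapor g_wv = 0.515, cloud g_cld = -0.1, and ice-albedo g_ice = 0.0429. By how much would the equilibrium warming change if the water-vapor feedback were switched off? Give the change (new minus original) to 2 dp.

Original: g = 0.4579, ΔT = 4.3/(1−0.4579) = 7.9321 °C.
Without water-vapor: g' = -0.0571, ΔT' = 4.3/(1+0.0571) = 4.0677 °C.
Change = 4.0677 − 7.9321 = -3.86 °C.

-3.86 °C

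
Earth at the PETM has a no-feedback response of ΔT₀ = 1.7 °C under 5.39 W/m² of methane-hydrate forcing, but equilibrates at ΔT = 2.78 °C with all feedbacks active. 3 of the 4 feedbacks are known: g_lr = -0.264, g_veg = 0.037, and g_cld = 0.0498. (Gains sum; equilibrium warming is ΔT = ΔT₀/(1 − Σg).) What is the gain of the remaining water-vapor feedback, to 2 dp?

Amplification A = ΔT/ΔT₀ = 2.78/1.7 = 1.635.
Total gain g = 1 − 1/A = 1 − 1/1.635 = 0.3884.
Known gains sum to -0.264 + 0.037 + 0.0498 = -0.1772.
g_wv = 0.3884 + 0.1772 = 0.57.

0.57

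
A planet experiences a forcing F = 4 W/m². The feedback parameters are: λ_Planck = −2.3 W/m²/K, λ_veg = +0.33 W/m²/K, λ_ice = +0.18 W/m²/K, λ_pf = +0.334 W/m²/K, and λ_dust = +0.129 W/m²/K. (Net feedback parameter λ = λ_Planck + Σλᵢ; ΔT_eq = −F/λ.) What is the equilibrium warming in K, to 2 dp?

3.01 K

Net feedback parameter λ = (−2.3) + (+0.33) + (+0.18) + (+0.334) + (+0.129) = -1.327 W/m²/K.
ΔT = −F/λ = −4/(-1.327) = 3.01 K.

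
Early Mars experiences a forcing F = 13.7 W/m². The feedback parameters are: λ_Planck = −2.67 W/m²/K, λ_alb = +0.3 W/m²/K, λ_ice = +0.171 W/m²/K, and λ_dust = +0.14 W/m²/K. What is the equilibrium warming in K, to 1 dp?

Net feedback parameter λ = (−2.67) + (+0.3) + (+0.171) + (+0.14) = -2.059 W/m²/K.
ΔT = −F/λ = −13.7/(-2.059) = 6.7 K.

6.7 K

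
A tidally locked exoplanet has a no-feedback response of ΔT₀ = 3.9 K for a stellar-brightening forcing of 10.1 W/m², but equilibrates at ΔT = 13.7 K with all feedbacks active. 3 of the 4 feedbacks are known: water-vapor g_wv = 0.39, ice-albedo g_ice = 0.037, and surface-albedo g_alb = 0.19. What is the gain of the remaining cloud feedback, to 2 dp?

Amplification A = ΔT/ΔT₀ = 13.7/3.9 = 3.513.
Total gain g = 1 − 1/A = 1 − 1/3.513 = 0.7153.
Known gains sum to 0.39 + 0.037 + 0.19 = 0.617.
g_cld = 0.7153 − 0.617 = 0.10.

0.10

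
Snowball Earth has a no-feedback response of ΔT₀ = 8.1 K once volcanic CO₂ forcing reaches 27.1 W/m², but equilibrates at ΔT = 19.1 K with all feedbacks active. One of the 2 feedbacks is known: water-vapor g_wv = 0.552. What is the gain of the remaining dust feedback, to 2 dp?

Amplification A = ΔT/ΔT₀ = 19.1/8.1 = 2.358.
Total gain g = 1 − 1/A = 1 − 1/2.358 = 0.5759.
The known gain is 0.552.
g_dust = 0.5759 − 0.552 = 0.02.

0.02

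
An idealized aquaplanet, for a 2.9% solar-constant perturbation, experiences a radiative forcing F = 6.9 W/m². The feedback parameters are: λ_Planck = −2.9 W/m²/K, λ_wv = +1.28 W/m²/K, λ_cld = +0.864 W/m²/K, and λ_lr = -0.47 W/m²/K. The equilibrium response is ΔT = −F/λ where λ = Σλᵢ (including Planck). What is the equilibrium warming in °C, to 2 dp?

Net feedback parameter λ = (−2.9) + (+1.28) + (+0.864) + (-0.47) = -1.226 W/m²/K.
ΔT = −F/λ = −6.9/(-1.226) = 5.63 °C.

5.63 °C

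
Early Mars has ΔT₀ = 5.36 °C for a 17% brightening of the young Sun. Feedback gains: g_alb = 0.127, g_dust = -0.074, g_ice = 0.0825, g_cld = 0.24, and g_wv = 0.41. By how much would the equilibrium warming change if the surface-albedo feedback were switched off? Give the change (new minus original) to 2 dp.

Original: g = 0.7855, ΔT = 5.36/(1−0.7855) = 24.9883 °C.
Without surface-albedo: g' = 0.6585, ΔT' = 5.36/(1−0.6585) = 15.6955 °C.
Change = 15.6955 − 24.9883 = -9.29 °C.

-9.29 °C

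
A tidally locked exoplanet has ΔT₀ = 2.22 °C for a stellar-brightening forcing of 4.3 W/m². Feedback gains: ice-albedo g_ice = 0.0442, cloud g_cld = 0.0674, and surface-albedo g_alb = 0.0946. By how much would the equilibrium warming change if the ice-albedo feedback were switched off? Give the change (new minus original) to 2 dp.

Original: g = 0.2062, ΔT = 2.22/(1−0.2062) = 2.7967 °C.
Without ice-albedo: g' = 0.162, ΔT' = 2.22/(1−0.162) = 2.6492 °C.
Change = 2.6492 − 2.7967 = -0.15 °C.

-0.15 °C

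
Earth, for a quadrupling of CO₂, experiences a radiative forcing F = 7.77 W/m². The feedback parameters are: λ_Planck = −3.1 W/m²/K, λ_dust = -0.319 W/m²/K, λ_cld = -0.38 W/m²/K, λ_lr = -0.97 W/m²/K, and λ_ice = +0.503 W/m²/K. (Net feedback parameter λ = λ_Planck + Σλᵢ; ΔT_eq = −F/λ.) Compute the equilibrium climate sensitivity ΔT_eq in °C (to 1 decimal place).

Net feedback parameter λ = (−3.1) + (-0.319) + (-0.38) + (-0.97) + (+0.503) = -4.266 W/m²/K.
ΔT = −F/λ = −7.77/(-4.266) = 1.8 °C.

1.8 °C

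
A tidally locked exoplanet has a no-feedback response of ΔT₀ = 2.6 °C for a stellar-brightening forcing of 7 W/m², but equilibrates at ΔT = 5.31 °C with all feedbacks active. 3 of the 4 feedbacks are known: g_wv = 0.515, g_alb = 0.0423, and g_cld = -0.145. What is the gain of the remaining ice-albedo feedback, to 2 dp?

Amplification A = ΔT/ΔT₀ = 5.31/2.6 = 2.042.
Total gain g = 1 − 1/A = 1 − 1/2.042 = 0.5103.
Known gains sum to 0.515 + 0.0423 − 0.145 = 0.4123.
g_ice = 0.5103 − 0.4123 = 0.10.

0.10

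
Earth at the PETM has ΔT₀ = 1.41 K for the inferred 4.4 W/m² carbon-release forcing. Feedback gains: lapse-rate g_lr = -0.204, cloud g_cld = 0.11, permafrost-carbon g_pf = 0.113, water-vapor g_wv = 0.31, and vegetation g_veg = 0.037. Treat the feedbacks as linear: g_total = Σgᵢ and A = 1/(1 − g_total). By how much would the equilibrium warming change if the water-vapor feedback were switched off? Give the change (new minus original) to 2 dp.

-0.73 K

Original: g = 0.366, ΔT = 1.41/(1−0.366) = 2.2240 K.
Without water-vapor: g' = 0.056, ΔT' = 1.41/(1−0.056) = 1.4936 K.
Change = 1.4936 − 2.2240 = -0.73 K.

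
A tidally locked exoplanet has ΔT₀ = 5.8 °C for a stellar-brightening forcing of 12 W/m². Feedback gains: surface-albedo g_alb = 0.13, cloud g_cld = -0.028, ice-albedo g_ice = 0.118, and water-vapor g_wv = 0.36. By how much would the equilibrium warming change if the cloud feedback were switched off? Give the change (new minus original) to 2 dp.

Original: g = 0.58, ΔT = 5.8/(1−0.58) = 13.8095 °C.
Without cloud: g' = 0.608, ΔT' = 5.8/(1−0.608) = 14.7959 °C.
Change = 14.7959 − 13.8095 = 0.99 °C.

0.99 °C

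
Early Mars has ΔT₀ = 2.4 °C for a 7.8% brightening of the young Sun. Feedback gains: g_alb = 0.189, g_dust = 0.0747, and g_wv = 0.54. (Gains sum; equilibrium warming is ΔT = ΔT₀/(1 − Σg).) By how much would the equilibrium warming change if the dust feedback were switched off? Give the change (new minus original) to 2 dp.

-3.37 °C

Original: g = 0.8037, ΔT = 2.4/(1−0.8037) = 12.2262 °C.
Without dust: g' = 0.729, ΔT' = 2.4/(1−0.729) = 8.8561 °C.
Change = 8.8561 − 12.2262 = -3.37 °C.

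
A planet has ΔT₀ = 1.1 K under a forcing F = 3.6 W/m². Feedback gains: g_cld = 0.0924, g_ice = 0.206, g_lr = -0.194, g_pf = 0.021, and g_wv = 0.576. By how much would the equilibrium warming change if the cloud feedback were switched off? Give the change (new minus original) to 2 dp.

Original: g = 0.7014, ΔT = 1.1/(1−0.7014) = 3.6839 K.
Without cloud: g' = 0.609, ΔT' = 1.1/(1−0.609) = 2.8133 K.
Change = 2.8133 − 3.6839 = -0.87 K.

-0.87 K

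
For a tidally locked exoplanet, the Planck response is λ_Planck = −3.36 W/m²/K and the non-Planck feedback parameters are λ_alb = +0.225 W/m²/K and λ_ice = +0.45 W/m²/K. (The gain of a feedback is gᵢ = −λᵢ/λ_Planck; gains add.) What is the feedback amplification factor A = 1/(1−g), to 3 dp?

Convert to gains: g_alb = 0.225/3.36 = 0.06696; g_ice = 0.45/3.36 = 0.1339.
Total gain g = 0.20086.
A = 1/(1 − 0.20086) = 1.251.

1.251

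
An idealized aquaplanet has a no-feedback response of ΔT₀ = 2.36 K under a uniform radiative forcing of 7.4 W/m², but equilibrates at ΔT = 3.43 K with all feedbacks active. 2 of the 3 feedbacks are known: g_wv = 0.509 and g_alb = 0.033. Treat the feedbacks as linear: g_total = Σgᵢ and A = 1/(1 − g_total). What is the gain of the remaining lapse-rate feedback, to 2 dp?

-0.23

Amplification A = ΔT/ΔT₀ = 3.43/2.36 = 1.453.
Total gain g = 1 − 1/A = 1 − 1/1.453 = 0.3118.
Known gains sum to 0.509 + 0.033 = 0.542.
g_lr = 0.3118 − 0.542 = -0.23.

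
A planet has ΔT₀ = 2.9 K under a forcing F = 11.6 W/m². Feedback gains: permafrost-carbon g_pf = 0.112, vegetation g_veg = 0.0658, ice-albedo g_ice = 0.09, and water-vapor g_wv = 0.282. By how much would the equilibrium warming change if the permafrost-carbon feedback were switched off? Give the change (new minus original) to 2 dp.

Original: g = 0.5498, ΔT = 2.9/(1−0.5498) = 6.4416 K.
Without permafrost-carbon: g' = 0.4378, ΔT' = 2.9/(1−0.4378) = 5.1583 K.
Change = 5.1583 − 6.4416 = -1.28 K.

-1.28 K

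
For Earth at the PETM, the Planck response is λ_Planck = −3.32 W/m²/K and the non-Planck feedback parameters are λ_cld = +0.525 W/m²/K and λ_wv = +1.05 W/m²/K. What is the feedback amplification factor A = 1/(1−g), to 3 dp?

1.903

Convert to gains: g_cld = 0.525/3.32 = 0.1581; g_wv = 1.05/3.32 = 0.3163.
Total gain g = 0.4744.
A = 1/(1 − 0.4744) = 1.903.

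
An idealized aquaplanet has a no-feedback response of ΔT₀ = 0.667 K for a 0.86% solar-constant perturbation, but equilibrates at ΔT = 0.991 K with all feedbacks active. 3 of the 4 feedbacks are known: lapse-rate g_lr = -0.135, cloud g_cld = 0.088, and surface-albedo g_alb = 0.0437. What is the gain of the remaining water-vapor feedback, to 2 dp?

Amplification A = ΔT/ΔT₀ = 0.991/0.667 = 1.486.
Total gain g = 1 − 1/A = 1 − 1/1.486 = 0.3271.
Known gains sum to -0.135 + 0.088 + 0.0437 = -0.0033.
g_wv = 0.3271 + 0.0033 = 0.33.

0.33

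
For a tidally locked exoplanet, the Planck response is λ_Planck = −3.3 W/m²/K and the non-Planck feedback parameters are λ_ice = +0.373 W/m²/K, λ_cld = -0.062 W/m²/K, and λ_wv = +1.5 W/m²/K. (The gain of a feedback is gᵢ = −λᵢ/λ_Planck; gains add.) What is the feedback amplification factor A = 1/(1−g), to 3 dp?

Convert to gains: g_ice = 0.373/3.3 = 0.113; g_cld = -0.062/3.3 = -0.01879; g_wv = 1.5/3.3 = 0.4545.
Total gain g = 0.54871.
A = 1/(1 − 0.54871) = 2.216.

2.216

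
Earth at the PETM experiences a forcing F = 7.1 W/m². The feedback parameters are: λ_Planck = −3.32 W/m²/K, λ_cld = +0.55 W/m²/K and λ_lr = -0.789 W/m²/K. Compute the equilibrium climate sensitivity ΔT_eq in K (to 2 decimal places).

1.99 K

Net feedback parameter λ = (−3.32) + (+0.55) + (-0.789) = -3.559 W/m²/K.
ΔT = −F/λ = −7.1/(-3.559) = 1.99 K.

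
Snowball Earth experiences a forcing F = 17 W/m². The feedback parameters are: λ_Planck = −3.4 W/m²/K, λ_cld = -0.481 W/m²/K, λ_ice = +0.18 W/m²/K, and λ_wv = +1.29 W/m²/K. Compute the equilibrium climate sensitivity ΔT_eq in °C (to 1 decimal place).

Net feedback parameter λ = (−3.4) + (-0.481) + (+0.18) + (+1.29) = -2.411 W/m²/K.
ΔT = −F/λ = −17/(-2.411) = 7.1 °C.

7.1 °C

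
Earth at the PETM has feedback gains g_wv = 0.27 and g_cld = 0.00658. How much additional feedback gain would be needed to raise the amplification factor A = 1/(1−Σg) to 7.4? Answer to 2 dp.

0.59

Current total gain = 0.27658.
Target gain for A = 7.4: g* = 1 − 1/7.4 = 0.8649.
Additional gain needed = 0.8649 − 0.27658 = 0.59.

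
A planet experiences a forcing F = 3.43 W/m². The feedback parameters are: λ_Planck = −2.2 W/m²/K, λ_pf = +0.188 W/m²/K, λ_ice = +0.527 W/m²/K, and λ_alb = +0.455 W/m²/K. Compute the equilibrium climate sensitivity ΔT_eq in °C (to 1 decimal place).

Net feedback parameter λ = (−2.2) + (+0.188) + (+0.527) + (+0.455) = -1.03 W/m²/K.
ΔT = −F/λ = −3.43/(-1.03) = 3.3 °C.

3.3 °C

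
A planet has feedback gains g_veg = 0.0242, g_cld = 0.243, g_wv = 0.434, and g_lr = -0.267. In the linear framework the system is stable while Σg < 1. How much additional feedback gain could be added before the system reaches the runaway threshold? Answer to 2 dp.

0.57

Current total gain = 0.0242 + 0.243 + 0.434 − 0.267 = 0.4342.
Margin to runaway = 1 − 0.4342 = 0.57.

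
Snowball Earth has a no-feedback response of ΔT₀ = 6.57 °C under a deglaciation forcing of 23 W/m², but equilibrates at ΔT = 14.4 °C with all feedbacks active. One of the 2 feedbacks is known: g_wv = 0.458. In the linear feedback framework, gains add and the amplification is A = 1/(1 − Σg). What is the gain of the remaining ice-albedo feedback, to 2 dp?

Amplification A = ΔT/ΔT₀ = 14.4/6.57 = 2.192.
Total gain g = 1 − 1/A = 1 − 1/2.192 = 0.5438.
The known gain is 0.458.
g_ice = 0.5438 − 0.458 = 0.09.

0.09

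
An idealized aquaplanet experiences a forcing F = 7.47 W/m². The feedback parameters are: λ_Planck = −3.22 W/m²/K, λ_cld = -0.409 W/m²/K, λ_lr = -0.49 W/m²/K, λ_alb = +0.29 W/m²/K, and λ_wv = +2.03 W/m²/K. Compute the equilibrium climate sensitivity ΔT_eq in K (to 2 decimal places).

Net feedback parameter λ = (−3.22) + (-0.409) + (-0.49) + (+0.29) + (+2.03) = -1.799 W/m²/K.
ΔT = −F/λ = −7.47/(-1.799) = 4.15 K.

4.15 K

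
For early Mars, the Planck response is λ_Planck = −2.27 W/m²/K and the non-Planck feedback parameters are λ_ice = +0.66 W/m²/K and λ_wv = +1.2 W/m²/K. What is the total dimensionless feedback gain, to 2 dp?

Convert to gains: g_ice = 0.66/2.27 = 0.2907; g_wv = 1.2/2.27 = 0.5286.
Total gain g = 0.8193.

0.82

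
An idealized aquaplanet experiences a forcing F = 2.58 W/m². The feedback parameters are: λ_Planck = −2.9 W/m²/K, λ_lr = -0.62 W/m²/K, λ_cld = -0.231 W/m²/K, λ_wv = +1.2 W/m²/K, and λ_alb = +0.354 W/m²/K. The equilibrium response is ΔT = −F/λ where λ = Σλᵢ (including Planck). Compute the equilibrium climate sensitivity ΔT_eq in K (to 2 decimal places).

Net feedback parameter λ = (−2.9) + (-0.62) + (-0.231) + (+1.2) + (+0.354) = -2.197 W/m²/K.
ΔT = −F/λ = −2.58/(-2.197) = 1.17 K.

1.17 K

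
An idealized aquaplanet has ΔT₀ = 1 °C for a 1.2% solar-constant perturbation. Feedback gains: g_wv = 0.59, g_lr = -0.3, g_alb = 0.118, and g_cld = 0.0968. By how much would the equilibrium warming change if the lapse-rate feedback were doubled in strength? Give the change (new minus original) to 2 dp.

Original: g = 0.5048, ΔT = 1/(1−0.5048) = 2.0194 °C.
With doubled lapse-rate: g' = 0.2048, ΔT' = 1/(1−0.2048) = 1.2575 °C.
Change = 1.2575 − 2.0194 = -0.76 °C.

-0.76 °C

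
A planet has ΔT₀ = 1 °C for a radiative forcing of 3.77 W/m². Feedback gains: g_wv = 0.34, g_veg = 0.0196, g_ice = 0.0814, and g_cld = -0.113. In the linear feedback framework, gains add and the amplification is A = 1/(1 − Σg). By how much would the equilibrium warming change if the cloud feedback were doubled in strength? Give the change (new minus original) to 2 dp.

Original: g = 0.328, ΔT = 1/(1−0.328) = 1.4881 °C.
With doubled cloud: g' = 0.215, ΔT' = 1/(1−0.215) = 1.2739 °C.
Change = 1.2739 − 1.4881 = -0.21 °C.

-0.21 °C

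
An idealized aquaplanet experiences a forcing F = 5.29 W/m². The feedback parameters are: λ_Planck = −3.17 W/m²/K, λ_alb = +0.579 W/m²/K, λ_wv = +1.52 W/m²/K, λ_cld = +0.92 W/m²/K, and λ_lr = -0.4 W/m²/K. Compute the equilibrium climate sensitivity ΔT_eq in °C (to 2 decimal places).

Net feedback parameter λ = (−3.17) + (+0.579) + (+1.52) + (+0.92) + (-0.4) = -0.551 W/m²/K.
ΔT = −F/λ = −5.29/(-0.551) = 9.60 °C.

9.60 °C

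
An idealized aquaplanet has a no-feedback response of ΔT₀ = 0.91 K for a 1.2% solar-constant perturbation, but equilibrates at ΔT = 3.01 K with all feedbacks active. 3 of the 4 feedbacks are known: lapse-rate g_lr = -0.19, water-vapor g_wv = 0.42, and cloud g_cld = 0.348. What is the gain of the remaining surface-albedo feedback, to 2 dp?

0.12

Amplification A = ΔT/ΔT₀ = 3.01/0.91 = 3.308.
Total gain g = 1 − 1/A = 1 − 1/3.308 = 0.6977.
Known gains sum to -0.19 + 0.42 + 0.348 = 0.578.
g_alb = 0.6977 − 0.578 = 0.12.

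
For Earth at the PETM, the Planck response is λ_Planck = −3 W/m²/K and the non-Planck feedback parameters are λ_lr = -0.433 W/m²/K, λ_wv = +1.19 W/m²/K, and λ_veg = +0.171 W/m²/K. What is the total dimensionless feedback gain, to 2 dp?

0.31

Convert to gains: g_lr = -0.433/3 = -0.1443; g_wv = 1.19/3 = 0.3967; g_veg = 0.171/3 = 0.057.
Total gain g = 0.3094.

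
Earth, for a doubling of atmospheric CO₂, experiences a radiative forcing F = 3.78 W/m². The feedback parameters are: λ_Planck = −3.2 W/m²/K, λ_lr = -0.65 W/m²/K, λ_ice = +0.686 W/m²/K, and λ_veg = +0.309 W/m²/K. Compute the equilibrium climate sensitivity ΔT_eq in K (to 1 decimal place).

Net feedback parameter λ = (−3.2) + (-0.65) + (+0.686) + (+0.309) = -2.855 W/m²/K.
ΔT = −F/λ = −3.78/(-2.855) = 1.3 K.

1.3 K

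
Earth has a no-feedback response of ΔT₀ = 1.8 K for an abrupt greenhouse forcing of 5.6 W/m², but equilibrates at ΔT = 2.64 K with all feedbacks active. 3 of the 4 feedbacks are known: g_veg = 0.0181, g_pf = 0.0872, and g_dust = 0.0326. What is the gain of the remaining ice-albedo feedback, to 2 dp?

0.18

Amplification A = ΔT/ΔT₀ = 2.64/1.8 = 1.467.
Total gain g = 1 − 1/A = 1 − 1/1.467 = 0.3183.
Known gains sum to 0.0181 + 0.0872 + 0.0326 = 0.1379.
g_ice = 0.3183 − 0.1379 = 0.18.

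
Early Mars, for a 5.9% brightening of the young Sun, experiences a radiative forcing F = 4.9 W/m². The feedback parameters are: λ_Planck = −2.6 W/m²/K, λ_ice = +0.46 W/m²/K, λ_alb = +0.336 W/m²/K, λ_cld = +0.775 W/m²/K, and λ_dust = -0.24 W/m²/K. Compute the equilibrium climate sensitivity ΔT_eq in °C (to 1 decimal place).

3.9 °C

Net feedback parameter λ = (−2.6) + (+0.46) + (+0.336) + (+0.775) + (-0.24) = -1.269 W/m²/K.
ΔT = −F/λ = −4.9/(-1.269) = 3.9 °C.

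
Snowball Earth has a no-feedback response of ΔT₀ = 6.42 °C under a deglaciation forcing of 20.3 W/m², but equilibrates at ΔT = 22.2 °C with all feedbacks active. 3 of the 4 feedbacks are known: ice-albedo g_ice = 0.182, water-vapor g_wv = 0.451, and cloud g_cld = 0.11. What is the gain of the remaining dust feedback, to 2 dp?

Amplification A = ΔT/ΔT₀ = 22.2/6.42 = 3.458.
Total gain g = 1 − 1/A = 1 − 1/3.458 = 0.7108.
Known gains sum to 0.182 + 0.451 + 0.11 = 0.743.
g_dust = 0.7108 − 0.743 = -0.03.

-0.03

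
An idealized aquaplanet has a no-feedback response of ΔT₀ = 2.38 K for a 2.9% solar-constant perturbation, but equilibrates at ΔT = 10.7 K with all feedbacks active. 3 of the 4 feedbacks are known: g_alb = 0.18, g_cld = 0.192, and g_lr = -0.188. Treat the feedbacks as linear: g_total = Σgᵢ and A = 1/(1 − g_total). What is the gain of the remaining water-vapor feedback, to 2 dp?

Amplification A = ΔT/ΔT₀ = 10.7/2.38 = 4.496.
Total gain g = 1 − 1/A = 1 − 1/4.496 = 0.7776.
Known gains sum to 0.18 + 0.192 − 0.188 = 0.184.
g_wv = 0.7776 − 0.184 = 0.59.

0.59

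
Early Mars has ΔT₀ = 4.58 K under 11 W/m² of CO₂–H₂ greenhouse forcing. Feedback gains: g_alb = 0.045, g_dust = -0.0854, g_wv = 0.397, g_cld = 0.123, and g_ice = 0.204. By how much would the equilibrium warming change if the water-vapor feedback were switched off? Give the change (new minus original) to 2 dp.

-8.06 K

Original: g = 0.6836, ΔT = 4.58/(1−0.6836) = 14.4753 K.
Without water-vapor: g' = 0.2866, ΔT' = 4.58/(1−0.2866) = 6.4200 K.
Change = 6.4200 − 14.4753 = -8.06 K.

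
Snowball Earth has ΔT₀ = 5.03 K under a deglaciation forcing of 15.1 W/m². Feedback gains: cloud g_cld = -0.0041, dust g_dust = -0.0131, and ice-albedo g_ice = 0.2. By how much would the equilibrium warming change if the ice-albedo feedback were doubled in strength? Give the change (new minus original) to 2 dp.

Original: g = 0.1828, ΔT = 5.03/(1−0.1828) = 6.1552 K.
With doubled ice-albedo: g' = 0.3828, ΔT' = 5.03/(1−0.3828) = 8.1497 K.
Change = 8.1497 − 6.1552 = 1.99 K.

1.99 K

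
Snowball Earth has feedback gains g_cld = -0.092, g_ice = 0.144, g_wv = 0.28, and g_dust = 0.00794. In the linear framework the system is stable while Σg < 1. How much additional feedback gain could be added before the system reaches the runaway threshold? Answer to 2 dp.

Current total gain = -0.092 + 0.144 + 0.28 + 0.00794 = 0.33994.
Margin to runaway = 1 − 0.33994 = 0.66.

0.66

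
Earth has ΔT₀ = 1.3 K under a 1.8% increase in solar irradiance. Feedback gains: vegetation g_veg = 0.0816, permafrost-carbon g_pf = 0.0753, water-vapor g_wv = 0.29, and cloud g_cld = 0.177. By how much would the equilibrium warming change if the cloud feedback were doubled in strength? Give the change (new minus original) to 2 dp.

3.07 K

Original: g = 0.6239, ΔT = 1.3/(1−0.6239) = 3.4565 K.
With doubled cloud: g' = 0.8009, ΔT' = 1.3/(1−0.8009) = 6.5294 K.
Change = 6.5294 − 3.4565 = 3.07 K.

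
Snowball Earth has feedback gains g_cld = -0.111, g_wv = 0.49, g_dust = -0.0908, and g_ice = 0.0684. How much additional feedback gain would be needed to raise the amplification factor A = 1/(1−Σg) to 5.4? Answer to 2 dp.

0.46

Current total gain = 0.3566.
Target gain for A = 5.4: g* = 1 − 1/5.4 = 0.8148.
Additional gain needed = 0.8148 − 0.3566 = 0.46.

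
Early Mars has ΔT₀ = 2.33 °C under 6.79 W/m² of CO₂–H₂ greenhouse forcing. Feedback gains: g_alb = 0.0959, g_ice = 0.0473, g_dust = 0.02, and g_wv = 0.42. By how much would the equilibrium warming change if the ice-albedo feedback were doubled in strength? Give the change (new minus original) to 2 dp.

0.72 °C

Original: g = 0.5832, ΔT = 2.33/(1−0.5832) = 5.5902 °C.
With doubled ice-albedo: g' = 0.6305, ΔT' = 2.33/(1−0.6305) = 6.3058 °C.
Change = 6.3058 − 5.5902 = 0.72 °C.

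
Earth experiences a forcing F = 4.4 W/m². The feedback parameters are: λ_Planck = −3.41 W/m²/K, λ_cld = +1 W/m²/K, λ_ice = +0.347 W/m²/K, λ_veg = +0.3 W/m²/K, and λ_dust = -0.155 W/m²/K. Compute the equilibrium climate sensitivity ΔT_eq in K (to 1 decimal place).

Net feedback parameter λ = (−3.41) + (+1) + (+0.347) + (+0.3) + (-0.155) = -1.918 W/m²/K.
ΔT = −F/λ = −4.4/(-1.918) = 2.3 K.

2.3 K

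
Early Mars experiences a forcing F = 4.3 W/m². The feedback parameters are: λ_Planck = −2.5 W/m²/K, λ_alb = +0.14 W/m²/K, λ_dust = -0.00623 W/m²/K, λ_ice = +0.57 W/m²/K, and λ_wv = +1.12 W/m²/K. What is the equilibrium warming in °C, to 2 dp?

6.36 °C

Net feedback parameter λ = (−2.5) + (+0.14) + (-0.00623) + (+0.57) + (+1.12) = -0.67623 W/m²/K.
ΔT = −F/λ = −4.3/(-0.67623) = 6.36 °C.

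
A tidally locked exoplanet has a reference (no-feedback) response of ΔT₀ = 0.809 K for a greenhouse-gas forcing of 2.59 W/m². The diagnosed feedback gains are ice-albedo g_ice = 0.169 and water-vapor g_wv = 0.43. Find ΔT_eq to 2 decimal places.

2.02 K

Total gain g = 0.169 + 0.43 = 0.599.
Amplification A = 1/(1 − 0.599) = 2.494.
ΔT = 0.809 × 2.494 = 2.02 K.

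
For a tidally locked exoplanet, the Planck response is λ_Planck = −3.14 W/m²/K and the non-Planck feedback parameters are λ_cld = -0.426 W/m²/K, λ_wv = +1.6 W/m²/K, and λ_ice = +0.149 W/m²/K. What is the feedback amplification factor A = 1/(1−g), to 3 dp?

Convert to gains: g_cld = -0.426/3.14 = -0.1357; g_wv = 1.6/3.14 = 0.5096; g_ice = 0.149/3.14 = 0.04745.
Total gain g = 0.42135.
A = 1/(1 − 0.42135) = 1.728.

1.728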